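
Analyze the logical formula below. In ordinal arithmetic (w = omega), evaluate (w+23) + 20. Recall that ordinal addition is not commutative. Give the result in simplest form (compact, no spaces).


Compute (w+23) + 20.
Ordinal + is associative but NOT commutative; for finite n>0, n + w = w but w + n stays w+n.
By associativity: (w+23) + 20 = w + (23+20) = w+43.
Result = w+43

w+43


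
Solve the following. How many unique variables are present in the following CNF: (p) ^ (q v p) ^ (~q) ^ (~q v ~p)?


Identify each variable that appears in the formula.
Variables found: p, q
Count = 2

2


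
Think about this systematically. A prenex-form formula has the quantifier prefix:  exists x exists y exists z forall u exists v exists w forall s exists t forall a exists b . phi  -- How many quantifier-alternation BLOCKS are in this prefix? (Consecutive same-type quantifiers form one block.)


Quantifier-type sequence: E E E A E E A E A E  (A=forall, E=exists)
Group into maximal same-type runs:
  Ex3 | Ax1 | Ex2 | Ax1 | Ex1 | Ax1 | Ex1
Number of blocks = 7

7


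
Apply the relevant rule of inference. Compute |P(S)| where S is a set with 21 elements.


The power set of a set with n elements has 2^n elements.
|P(S)| = 2^21 = 2097152

2097152


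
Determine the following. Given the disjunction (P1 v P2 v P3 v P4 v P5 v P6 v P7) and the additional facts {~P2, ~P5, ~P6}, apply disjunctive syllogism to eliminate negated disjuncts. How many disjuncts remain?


Original disjuncts (7): P1, P2, P3, P4, P5, P6, P7
Negated (eliminate): ~P2, ~P5, ~P6
Remaining disjuncts: P1, P3, P4, P7
Count = 7 - 3 = 4

4


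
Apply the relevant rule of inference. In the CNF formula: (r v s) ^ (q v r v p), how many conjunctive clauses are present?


A CNF formula is a conjunction of clauses.
Clauses are separated by ^.
Counting the conjuncts: 2 clauses.

2


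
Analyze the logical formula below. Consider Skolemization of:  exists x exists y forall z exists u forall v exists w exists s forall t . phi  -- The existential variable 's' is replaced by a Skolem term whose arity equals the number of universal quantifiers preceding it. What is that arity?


Quantifier prefix: exists x exists y forall z exists u forall v exists w exists s forall t
's' is existentially quantified at position 7.
Universal variables preceding it: z, v
Skolem function arity = 2

2


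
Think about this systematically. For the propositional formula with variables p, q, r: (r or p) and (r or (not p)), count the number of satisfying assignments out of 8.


Evaluate all 8 assignments for p, q, r:
p=0, q=0, r=0: 0
p=0, q=0, r=1: 1
p=0, q=1, r=0: 0
p=0, q=1, r=1: 1
p=1, q=0, r=0: 0
p=1, q=0, r=1: 1
p=1, q=1, r=0: 0
p=1, q=1, r=1: 1
Satisfying count = 4

4


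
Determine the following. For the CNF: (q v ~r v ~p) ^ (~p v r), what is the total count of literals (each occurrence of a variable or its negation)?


Counting literals in each clause:
Clause 1: 3 literal(s)
Clause 2: 2 literal(s)
Total = 5

5


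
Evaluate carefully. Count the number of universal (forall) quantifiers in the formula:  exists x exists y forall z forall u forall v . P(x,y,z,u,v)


Quantifier prefix: exists x exists y forall z forall u forall v
Mark each quantifier type:
  E E U U U
Universal count = 3, Existential count = 2
Asked for universal (forall) quantifiers: 3

3


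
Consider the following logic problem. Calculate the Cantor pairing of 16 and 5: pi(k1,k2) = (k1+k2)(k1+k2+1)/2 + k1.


k1 + k2 = 21
(k1+k2)(k1+k2+1)/2 = 21 * 22 / 2 = 231
pi = 231 + 16 = 247

247


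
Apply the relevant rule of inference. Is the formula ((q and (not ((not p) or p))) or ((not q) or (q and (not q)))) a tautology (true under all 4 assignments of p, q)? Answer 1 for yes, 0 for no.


Check all 4 assignments:
p=0, q=0: 1
p=0, q=1: 0
p=1, q=0: 1
p=1, q=1: 0
Satisfying count = 2/4.
Tautology iff count = 4: no.

0


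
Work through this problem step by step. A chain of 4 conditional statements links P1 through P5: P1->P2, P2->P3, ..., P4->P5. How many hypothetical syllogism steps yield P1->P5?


With 4 implications in a chain connecting 5 propositions:
P1->P2, P2->P3, ..., P4->P5
Steps needed = (number of implications) - 1 = 4 - 1 = 3

3


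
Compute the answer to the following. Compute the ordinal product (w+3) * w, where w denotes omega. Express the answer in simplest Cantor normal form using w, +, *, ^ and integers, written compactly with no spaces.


Compute (w+3) * w.
Ordinal * is associative and left-distributive over +, but NOT commutative; for finite n>1, n*w = w but w*n stays w*n.
(w+3) * w = sup{(w+3)*k : k<w} = sup{w*k+3} = w^2 (the +3 tail is absorbed in the limit).
Result = w^2

w^2


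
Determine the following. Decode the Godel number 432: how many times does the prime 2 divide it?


Factorize 432 by dividing by 2 repeatedly.
Division steps: 2 divides 432 exactly 4 time(s).
Exponent of 2 = 4

4


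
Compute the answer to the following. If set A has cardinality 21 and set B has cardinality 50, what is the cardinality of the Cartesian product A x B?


The Cartesian product A x B contains all ordered pairs (a, b).
|A x B| = |A| * |B| = 21 * 50 = 1050

1050


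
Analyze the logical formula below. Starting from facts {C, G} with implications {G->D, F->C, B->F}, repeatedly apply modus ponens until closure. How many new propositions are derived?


Initial facts: {C, G}
Apply modus ponens to closure:
  G and G->D  =>  D
Final known: {C, D, G}
New propositions: {D}
Count = 1

1


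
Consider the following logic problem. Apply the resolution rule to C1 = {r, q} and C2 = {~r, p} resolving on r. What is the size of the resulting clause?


Remove r from C1 and ~r from C2.
C1 remainder: {q}
C2 remainder: {p}
Union (resolvent): {p, q}
Resolvent has 2 literal(s).

2


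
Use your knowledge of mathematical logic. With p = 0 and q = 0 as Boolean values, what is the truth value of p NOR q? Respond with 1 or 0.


p = 0, q = 0
Operation: p NOR q
Evaluate: 0 NOR 0 = 1

1


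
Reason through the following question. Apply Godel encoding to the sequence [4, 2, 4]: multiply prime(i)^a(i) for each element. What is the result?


Encode each element as an exponent of the corresponding prime:
  2^4 = 16
  3^2 = 9
  5^4 = 625
Product = 16 * 9 * 625 = 90000

90000


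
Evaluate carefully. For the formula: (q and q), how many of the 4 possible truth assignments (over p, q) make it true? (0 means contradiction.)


Check all 4 assignments:
p=0, q=0: 0
p=0, q=1: 1
p=1, q=0: 0
p=1, q=1: 1
Count of True = 2

2


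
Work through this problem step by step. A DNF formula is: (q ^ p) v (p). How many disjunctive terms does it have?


A DNF formula is a disjunction of terms (conjunctions).
Terms are separated by v.
Counting the disjuncts: 2 terms.

2


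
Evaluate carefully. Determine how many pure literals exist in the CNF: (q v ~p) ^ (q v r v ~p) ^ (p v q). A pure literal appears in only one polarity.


Check each variable for pure literal status:
p: mixed (not pure)
q: pure positive
r: pure positive
Pure literal count = 2

2


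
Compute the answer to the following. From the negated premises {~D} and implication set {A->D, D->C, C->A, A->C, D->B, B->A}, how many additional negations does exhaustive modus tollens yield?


Initial negated facts: {~D}
Apply modus tollens to closure:
  ~D and A->D  =>  ~A
  ~A and C->A  =>  ~C
  ~A and B->A  =>  ~B
Final negated: {~A, ~B, ~C, ~D}
New negations: {~A, ~B, ~C}
Count = 3

3


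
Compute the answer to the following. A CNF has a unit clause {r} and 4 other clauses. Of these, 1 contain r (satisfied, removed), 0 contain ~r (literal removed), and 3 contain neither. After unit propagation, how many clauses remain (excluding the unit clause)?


Satisfied (removed): 1
Shortened (remain): 0
Unchanged (remain): 3
Remaining = 0 + 3 = 3

3


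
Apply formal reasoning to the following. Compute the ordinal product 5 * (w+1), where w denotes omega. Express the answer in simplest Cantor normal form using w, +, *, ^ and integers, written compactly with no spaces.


Compute 5 * (w+1).
Ordinal * is associative and left-distributive over +, but NOT commutative; for finite n>1, n*w = w but w*n stays w*n.
By left-distributivity: 5 * (w+1) = 5*w + 5*1 = w + 5 = w+5.
Result = w+5

w+5


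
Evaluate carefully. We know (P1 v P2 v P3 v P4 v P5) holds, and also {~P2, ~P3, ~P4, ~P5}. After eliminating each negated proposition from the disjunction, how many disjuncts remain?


Original disjuncts (5): P1, P2, P3, P4, P5
Negated (eliminate): ~P2, ~P3, ~P4, ~P5
Remaining disjuncts: P1
Count = 5 - 4 = 1

1


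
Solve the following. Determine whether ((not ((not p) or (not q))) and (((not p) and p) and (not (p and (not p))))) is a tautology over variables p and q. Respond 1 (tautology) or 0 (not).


Check all 4 assignments:
p=0, q=0: 0
p=0, q=1: 0
p=1, q=0: 0
p=1, q=1: 0
Satisfying count = 0/4.
Tautology iff count = 4: no.

0


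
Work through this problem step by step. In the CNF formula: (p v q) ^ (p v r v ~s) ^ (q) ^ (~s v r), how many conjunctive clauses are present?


A CNF formula is a conjunction of clauses.
Clauses are separated by ^.
Counting the conjuncts: 4 clauses.

4


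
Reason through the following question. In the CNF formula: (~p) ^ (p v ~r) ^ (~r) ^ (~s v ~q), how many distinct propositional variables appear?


Identify each variable that appears in the formula.
Variables found: p, q, r, s
Count = 4

4


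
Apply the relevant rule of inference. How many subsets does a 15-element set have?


The power set of a set with n elements has 2^n elements.
|P(S)| = 2^15 = 32768

32768


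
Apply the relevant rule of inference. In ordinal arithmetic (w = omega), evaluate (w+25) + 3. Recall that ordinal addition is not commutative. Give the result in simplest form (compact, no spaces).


Compute (w+25) + 3.
Ordinal + is associative but NOT commutative; for finite n>0, n + w = w but w + n stays w+n.
By associativity: (w+25) + 3 = w + (25+3) = w+28.
Result = w+28

w+28


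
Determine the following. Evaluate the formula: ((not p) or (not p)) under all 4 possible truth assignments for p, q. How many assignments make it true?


Check all 4 assignments:
p=0, q=0: 1
p=0, q=1: 1
p=1, q=0: 0
p=1, q=1: 0
Count of True = 2

2


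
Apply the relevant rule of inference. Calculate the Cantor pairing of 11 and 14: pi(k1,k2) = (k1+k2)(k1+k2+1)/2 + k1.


k1 + k2 = 25
(k1+k2)(k1+k2+1)/2 = 25 * 26 / 2 = 325
pi = 325 + 11 = 336

336


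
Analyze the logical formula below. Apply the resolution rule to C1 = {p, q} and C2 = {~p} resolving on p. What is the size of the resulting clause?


Remove p from C1 and ~p from C2.
C1 remainder: {q}
C2 remainder: {}
Union (resolvent): {q}
Resolvent has 1 literal(s).

1


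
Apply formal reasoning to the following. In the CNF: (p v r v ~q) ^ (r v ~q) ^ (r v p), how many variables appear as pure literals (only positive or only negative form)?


Check each variable for pure literal status:
p: pure positive
q: pure negative
r: pure positive
Pure literal count = 3

3


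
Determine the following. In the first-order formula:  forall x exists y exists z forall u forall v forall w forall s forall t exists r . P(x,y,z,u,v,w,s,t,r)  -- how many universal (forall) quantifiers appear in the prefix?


Quantifier prefix: forall x exists y exists z forall u forall v forall w forall s forall t exists r
Mark each quantifier type:
  U E E U U U U U E
Universal count = 6, Existential count = 3
Asked for universal (forall) quantifiers: 6

6


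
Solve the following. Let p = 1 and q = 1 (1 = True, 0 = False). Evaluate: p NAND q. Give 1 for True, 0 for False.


p = 1, q = 1
Operation: p NAND q
Evaluate: 1 NAND 1 = 0

0


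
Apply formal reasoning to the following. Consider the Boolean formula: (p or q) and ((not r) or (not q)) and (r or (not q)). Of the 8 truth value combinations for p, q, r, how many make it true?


Evaluate all 8 assignments for p, q, r:
p=0, q=0, r=0: 0
p=0, q=0, r=1: 0
p=0, q=1, r=0: 0
p=0, q=1, r=1: 0
p=1, q=0, r=0: 1
p=1, q=0, r=1: 1
p=1, q=1, r=0: 0
p=1, q=1, r=1: 0
Satisfying count = 2

2


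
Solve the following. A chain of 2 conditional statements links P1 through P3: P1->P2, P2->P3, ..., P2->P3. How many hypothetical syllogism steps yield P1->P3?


With 2 implications in a chain connecting 3 propositions:
P1->P2, P2->P3, ..., P2->P3
Steps needed = (number of implications) - 1 = 2 - 1 = 1

1


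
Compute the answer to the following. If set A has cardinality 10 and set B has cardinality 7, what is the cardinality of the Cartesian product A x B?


The Cartesian product A x B contains all ordered pairs (a, b).
|A x B| = |A| * |B| = 10 * 7 = 70

70


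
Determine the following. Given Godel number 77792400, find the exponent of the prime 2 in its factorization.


Factorize 77792400 by dividing by 2 repeatedly.
Division steps: 2 divides 77792400 exactly 4 time(s).
Exponent of 2 = 4

4


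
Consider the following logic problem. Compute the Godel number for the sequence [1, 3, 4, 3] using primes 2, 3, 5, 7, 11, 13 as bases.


Encode each element as an exponent of the corresponding prime:
  2^1 = 2
  3^3 = 27
  5^4 = 625
  7^3 = 343
Product = 2 * 27 * 625 * 343 = 11576250

11576250


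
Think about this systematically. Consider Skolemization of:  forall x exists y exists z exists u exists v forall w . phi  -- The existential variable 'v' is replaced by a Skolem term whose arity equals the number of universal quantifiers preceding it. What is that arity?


Quantifier prefix: forall x exists y exists z exists u exists v forall w
'v' is existentially quantified at position 5.
Universal variables preceding it: x
Skolem function arity = 1

1


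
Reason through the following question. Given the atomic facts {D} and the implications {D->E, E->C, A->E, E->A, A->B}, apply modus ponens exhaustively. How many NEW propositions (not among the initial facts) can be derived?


Initial facts: {D}
Apply modus ponens to closure:
  D and D->E  =>  E
  E and E->C  =>  C
  E and E->A  =>  A
  A and A->B  =>  B
Final known: {A, B, C, D, E}
New propositions: {A, B, C, E}
Count = 4

4


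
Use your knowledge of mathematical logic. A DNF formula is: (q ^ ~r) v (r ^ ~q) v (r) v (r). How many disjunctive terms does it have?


A DNF formula is a disjunction of terms (conjunctions).
Terms are separated by v.
Counting the disjuncts: 4 terms.

4


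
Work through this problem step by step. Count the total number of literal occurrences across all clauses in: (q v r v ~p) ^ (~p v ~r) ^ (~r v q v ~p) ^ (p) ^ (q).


Counting literals in each clause:
Clause 1: 3 literal(s)
Clause 2: 2 literal(s)
Clause 3: 3 literal(s)
Clause 4: 1 literal(s)
Clause 5: 1 literal(s)
Total = 10

10


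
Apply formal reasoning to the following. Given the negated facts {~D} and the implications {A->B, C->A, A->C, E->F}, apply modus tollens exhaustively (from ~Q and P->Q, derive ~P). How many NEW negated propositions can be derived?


Initial negated facts: {~D}
Apply modus tollens to closure:
  (no implication fires)
Final negated: {~D}
New negations: {(none)}
Count = 0

0


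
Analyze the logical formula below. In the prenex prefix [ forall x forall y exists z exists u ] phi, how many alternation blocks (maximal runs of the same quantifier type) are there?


Quantifier-type sequence: A A E E  (A=forall, E=exists)
Group into maximal same-type runs:
  Ax2 | Ex2
Number of blocks = 2

2


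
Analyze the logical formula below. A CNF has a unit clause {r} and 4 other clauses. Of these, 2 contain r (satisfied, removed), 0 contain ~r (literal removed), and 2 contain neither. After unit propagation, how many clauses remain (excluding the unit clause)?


Satisfied (removed): 2
Shortened (remain): 0
Unchanged (remain): 2
Remaining = 0 + 2 = 2

2


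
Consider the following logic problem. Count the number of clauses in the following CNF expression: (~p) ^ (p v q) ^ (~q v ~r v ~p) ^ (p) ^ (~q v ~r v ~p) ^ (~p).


A CNF formula is a conjunction of clauses.
Clauses are separated by ^.
Counting the conjuncts: 6 clauses.

6


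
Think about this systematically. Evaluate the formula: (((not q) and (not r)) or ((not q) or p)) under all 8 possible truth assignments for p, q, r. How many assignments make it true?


Check all 8 assignments:
p=0, q=0, r=0: 1
p=0, q=0, r=1: 1
p=0, q=1, r=0: 0
p=0, q=1, r=1: 0
p=1, q=0, r=0: 1
p=1, q=0, r=1: 1
p=1, q=1, r=0: 1
p=1, q=1, r=1: 1
Count of True = 6

6


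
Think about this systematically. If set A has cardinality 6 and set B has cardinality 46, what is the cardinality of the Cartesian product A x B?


The Cartesian product A x B contains all ordered pairs (a, b).
|A x B| = |A| * |B| = 6 * 46 = 276

276


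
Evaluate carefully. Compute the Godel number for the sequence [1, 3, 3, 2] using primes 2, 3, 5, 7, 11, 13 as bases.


Encode each element as an exponent of the corresponding prime:
  2^1 = 2
  3^3 = 27
  5^3 = 125
  7^2 = 49
Product = 2 * 27 * 125 * 49 = 330750

330750


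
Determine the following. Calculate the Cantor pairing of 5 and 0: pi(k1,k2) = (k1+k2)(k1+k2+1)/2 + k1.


k1 + k2 = 5
(k1+k2)(k1+k2+1)/2 = 5 * 6 / 2 = 15
pi = 15 + 5 = 20

20


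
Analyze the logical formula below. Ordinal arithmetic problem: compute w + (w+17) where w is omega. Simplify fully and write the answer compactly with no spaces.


Compute w + (w+17).
Ordinal + is associative but NOT commutative; for finite n>0, n + w = w but w + n stays w+n.
w + (w+17) = (w+w) + 17 = w*2+17.
Result = w*2+17

w*2+17


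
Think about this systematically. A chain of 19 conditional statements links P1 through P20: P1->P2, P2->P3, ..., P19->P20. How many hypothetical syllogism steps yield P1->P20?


With 19 implications in a chain connecting 20 propositions:
P1->P2, P2->P3, ..., P19->P20
Steps needed = (number of implications) - 1 = 19 - 1 = 18

18


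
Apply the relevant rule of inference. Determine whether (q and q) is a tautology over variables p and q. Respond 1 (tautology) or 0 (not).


Check all 4 assignments:
p=0, q=0: 0
p=0, q=1: 1
p=1, q=0: 0
p=1, q=1: 1
Satisfying count = 2/4.
Tautology iff count = 4: no.

0


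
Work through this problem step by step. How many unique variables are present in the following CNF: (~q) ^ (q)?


Identify each variable that appears in the formula.
Variables found: q
Count = 1

1


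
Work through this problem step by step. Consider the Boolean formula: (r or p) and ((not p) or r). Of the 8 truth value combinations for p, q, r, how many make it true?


Evaluate all 8 assignments for p, q, r:
p=0, q=0, r=0: 0
p=0, q=0, r=1: 1
p=0, q=1, r=0: 0
p=0, q=1, r=1: 1
p=1, q=0, r=0: 0
p=1, q=0, r=1: 1
p=1, q=1, r=0: 0
p=1, q=1, r=1: 1
Satisfying count = 4

4


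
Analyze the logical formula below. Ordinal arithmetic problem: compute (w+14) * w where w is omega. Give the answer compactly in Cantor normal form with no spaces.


Compute (w+14) * w.
Ordinal * is associative and left-distributive over +, but NOT commutative; for finite n>1, n*w = w but w*n stays w*n.
(w+14) * w = sup{(w+14)*k : k<w} = sup{w*k+14} = w^2 (the +14 tail is absorbed in the limit).
Result = w^2

w^2


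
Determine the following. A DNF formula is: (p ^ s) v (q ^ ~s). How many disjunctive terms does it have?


A DNF formula is a disjunction of terms (conjunctions).
Terms are separated by v.
Counting the disjuncts: 2 terms.

2


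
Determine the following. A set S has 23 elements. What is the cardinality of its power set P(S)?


The power set of a set with n elements has 2^n elements.
|P(S)| = 2^23 = 8388608

8388608


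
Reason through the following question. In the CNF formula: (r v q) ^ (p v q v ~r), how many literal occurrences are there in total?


Counting literals in each clause:
Clause 1: 2 literal(s)
Clause 2: 3 literal(s)
Total = 5

5


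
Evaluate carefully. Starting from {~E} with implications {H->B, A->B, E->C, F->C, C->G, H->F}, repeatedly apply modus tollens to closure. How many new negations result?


Initial negated facts: {~E}
Apply modus tollens to closure:
  (no implication fires)
Final negated: {~E}
New negations: {(none)}
Count = 0

0


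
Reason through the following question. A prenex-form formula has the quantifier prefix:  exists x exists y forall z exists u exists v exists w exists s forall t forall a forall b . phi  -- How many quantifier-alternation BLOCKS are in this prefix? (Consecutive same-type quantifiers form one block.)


Quantifier-type sequence: E E A E E E E A A A  (A=forall, E=exists)
Group into maximal same-type runs:
  Ex2 | Ax1 | Ex4 | Ax3
Number of blocks = 4

4


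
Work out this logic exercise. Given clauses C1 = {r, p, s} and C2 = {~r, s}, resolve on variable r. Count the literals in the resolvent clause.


Remove r from C1 and ~r from C2.
C1 remainder: {p, s}
C2 remainder: {s}
Union (resolvent): {p, s}
Resolvent has 2 literal(s).

2


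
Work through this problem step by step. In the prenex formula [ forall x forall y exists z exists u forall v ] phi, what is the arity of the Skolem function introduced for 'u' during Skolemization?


Quantifier prefix: forall x forall y exists z exists u forall v
'u' is existentially quantified at position 4.
Universal variables preceding it: x, y
Skolem function arity = 2

2


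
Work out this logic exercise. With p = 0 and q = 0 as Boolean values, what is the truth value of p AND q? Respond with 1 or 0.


p = 0, q = 0
Operation: p AND q
Evaluate: 0 AND 0 = 0

0


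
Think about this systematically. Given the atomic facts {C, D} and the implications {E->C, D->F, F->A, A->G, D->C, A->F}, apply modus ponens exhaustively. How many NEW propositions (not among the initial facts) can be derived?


Initial facts: {C, D}
Apply modus ponens to closure:
  D and D->F  =>  F
  F and F->A  =>  A
  A and A->G  =>  G
Final known: {A, C, D, F, G}
New propositions: {A, F, G}
Count = 3

3


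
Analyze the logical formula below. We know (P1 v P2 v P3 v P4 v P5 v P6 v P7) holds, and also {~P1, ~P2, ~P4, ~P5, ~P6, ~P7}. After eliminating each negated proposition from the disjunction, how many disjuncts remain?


Original disjuncts (7): P1, P2, P3, P4, P5, P6, P7
Negated (eliminate): ~P1, ~P2, ~P4, ~P5, ~P6, ~P7
Remaining disjuncts: P3
Count = 7 - 6 = 1

1


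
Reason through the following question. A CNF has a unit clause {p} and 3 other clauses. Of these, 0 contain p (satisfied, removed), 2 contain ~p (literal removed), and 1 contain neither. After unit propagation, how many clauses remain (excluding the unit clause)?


Satisfied (removed): 0
Shortened (remain): 2
Unchanged (remain): 1
Remaining = 2 + 1 = 3

3


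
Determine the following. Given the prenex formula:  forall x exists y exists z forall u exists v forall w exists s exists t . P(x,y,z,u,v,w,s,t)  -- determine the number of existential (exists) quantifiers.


Quantifier prefix: forall x exists y exists z forall u exists v forall w exists s exists t
Mark each quantifier type:
  U E E U E U E E
Universal count = 3, Existential count = 5
Asked for existential (exists) quantifiers: 5

5


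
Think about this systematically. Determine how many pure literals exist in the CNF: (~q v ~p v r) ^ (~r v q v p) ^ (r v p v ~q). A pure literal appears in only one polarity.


Check each variable for pure literal status:
p: mixed (not pure)
q: mixed (not pure)
r: mixed (not pure)
Pure literal count = 0

0


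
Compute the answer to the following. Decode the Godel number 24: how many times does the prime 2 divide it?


Factorize 24 by dividing by 2 repeatedly.
Division steps: 2 divides 24 exactly 3 time(s).
Exponent of 2 = 3

3


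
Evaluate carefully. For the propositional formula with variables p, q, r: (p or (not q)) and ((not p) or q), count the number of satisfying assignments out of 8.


Evaluate all 8 assignments for p, q, r:
p=0, q=0, r=0: 1
p=0, q=0, r=1: 1
p=0, q=1, r=0: 0
p=0, q=1, r=1: 0
p=1, q=0, r=0: 0
p=1, q=0, r=1: 0
p=1, q=1, r=0: 1
p=1, q=1, r=1: 1
Satisfying count = 4

4


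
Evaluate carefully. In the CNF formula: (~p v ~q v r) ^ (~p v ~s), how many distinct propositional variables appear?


Identify each variable that appears in the formula.
Variables found: p, q, r, s
Count = 4

4


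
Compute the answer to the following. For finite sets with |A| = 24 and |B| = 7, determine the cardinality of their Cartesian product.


The Cartesian product A x B contains all ordered pairs (a, b).
|A x B| = |A| * |B| = 24 * 7 = 168

168


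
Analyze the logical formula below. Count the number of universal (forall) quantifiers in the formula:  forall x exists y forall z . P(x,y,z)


Quantifier prefix: forall x exists y forall z
Mark each quantifier type:
  U E U
Universal count = 2, Existential count = 1
Asked for universal (forall) quantifiers: 2

2


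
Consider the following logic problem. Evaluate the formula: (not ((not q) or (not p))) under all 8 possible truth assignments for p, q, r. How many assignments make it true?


Check all 8 assignments:
p=0, q=0, r=0: 0
p=0, q=0, r=1: 0
p=0, q=1, r=0: 0
p=0, q=1, r=1: 0
p=1, q=0, r=0: 0
p=1, q=0, r=1: 0
p=1, q=1, r=0: 1
p=1, q=1, r=1: 1
Count of True = 2

2


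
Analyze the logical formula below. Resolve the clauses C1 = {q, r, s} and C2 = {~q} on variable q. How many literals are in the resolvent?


Remove q from C1 and ~q from C2.
C1 remainder: {r, s}
C2 remainder: {}
Union (resolvent): {r, s}
Resolvent has 2 literal(s).

2


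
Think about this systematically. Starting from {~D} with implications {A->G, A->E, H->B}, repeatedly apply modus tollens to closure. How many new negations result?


Initial negated facts: {~D}
Apply modus tollens to closure:
  (no implication fires)
Final negated: {~D}
New negations: {(none)}
Count = 0

0


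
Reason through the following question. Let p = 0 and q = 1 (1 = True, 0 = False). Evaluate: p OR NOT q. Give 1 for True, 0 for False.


p = 0, q = 1
Operation: p OR NOT q
Evaluate: 0 OR NOT 1 = 0

0


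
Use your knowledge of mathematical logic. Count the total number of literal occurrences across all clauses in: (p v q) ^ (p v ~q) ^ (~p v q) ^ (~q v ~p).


Counting literals in each clause:
Clause 1: 2 literal(s)
Clause 2: 2 literal(s)
Clause 3: 2 literal(s)
Clause 4: 2 literal(s)
Total = 8

8


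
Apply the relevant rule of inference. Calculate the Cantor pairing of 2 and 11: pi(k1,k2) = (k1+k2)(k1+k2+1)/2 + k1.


k1 + k2 = 13
(k1+k2)(k1+k2+1)/2 = 13 * 14 / 2 = 91
pi = 91 + 2 = 93

93


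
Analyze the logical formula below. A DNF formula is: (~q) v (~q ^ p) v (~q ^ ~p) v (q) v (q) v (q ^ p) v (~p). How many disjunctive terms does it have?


A DNF formula is a disjunction of terms (conjunctions).
Terms are separated by v.
Counting the disjuncts: 7 terms.

7


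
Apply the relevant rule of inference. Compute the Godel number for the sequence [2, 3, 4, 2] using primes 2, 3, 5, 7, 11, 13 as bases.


Encode each element as an exponent of the corresponding prime:
  2^2 = 4
  3^3 = 27
  5^4 = 625
  7^2 = 49
Product = 4 * 27 * 625 * 49 = 3307500

3307500


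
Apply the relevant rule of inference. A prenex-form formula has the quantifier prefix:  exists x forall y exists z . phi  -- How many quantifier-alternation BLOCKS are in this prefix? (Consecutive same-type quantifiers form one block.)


Quantifier-type sequence: E A E  (A=forall, E=exists)
Group into maximal same-type runs:
  Ex1 | Ax1 | Ex1
Number of blocks = 3

3


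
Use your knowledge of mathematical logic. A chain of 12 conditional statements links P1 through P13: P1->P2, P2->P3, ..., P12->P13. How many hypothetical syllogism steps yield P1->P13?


With 12 implications in a chain connecting 13 propositions:
P1->P2, P2->P3, ..., P12->P13
Steps needed = (number of implications) - 1 = 12 - 1 = 11

11


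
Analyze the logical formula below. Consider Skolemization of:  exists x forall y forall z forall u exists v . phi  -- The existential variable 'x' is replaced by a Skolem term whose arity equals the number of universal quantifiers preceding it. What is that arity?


Quantifier prefix: exists x forall y forall z forall u exists v
'x' is existentially quantified at position 1.
No universal quantifiers precede it.
Skolem function arity = 0 (a Skolem constant)

0


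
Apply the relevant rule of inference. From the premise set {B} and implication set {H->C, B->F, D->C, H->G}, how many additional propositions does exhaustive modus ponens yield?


Initial facts: {B}
Apply modus ponens to closure:
  B and B->F  =>  F
Final known: {B, F}
New propositions: {F}
Count = 1

1


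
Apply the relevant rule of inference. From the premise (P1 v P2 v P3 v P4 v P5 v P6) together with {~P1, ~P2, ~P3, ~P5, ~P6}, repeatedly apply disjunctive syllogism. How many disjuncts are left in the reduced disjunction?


Original disjuncts (6): P1, P2, P3, P4, P5, P6
Negated (eliminate): ~P1, ~P2, ~P3, ~P5, ~P6
Remaining disjuncts: P4
Count = 6 - 5 = 1

1


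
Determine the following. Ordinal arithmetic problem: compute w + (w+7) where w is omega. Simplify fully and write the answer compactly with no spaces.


Compute w + (w+7).
Ordinal + is associative but NOT commutative; for finite n>0, n + w = w but w + n stays w+n.
w + (w+7) = (w+w) + 7 = w*2+7.
Result = w*2+7

w*2+7


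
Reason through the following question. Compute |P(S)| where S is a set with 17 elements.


The power set of a set with n elements has 2^n elements.
|P(S)| = 2^17 = 131072

131072


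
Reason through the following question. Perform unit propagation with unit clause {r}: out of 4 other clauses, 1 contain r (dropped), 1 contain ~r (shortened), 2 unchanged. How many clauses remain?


Satisfied (removed): 1
Shortened (remain): 1
Unchanged (remain): 2
Remaining = 1 + 2 = 3

3


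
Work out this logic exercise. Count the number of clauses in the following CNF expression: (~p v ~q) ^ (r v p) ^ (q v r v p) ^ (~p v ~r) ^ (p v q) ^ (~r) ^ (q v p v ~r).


A CNF formula is a conjunction of clauses.
Clauses are separated by ^.
Counting the conjuncts: 7 clauses.

7


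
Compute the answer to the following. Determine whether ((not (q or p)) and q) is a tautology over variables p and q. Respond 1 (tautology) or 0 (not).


Check all 4 assignments:
p=0, q=0: 0
p=0, q=1: 0
p=1, q=0: 0
p=1, q=1: 0
Satisfying count = 0/4.
Tautology iff count = 4: no.

0


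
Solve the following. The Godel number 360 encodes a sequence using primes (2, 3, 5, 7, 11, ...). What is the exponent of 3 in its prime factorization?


Factorize 360 by dividing by 3 repeatedly.
Division steps: 3 divides 360 exactly 2 time(s).
Exponent of 3 = 2

2


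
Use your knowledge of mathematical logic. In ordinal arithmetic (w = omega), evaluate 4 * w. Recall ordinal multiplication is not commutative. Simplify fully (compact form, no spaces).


Compute 4 * w.
Ordinal * is associative and left-distributive over +, but NOT commutative; for finite n>1, n*w = w but w*n stays w*n.
For finite n>0, n * w = sup{n*k : k<w} = w. So 4 * w = w.
Result = w

w


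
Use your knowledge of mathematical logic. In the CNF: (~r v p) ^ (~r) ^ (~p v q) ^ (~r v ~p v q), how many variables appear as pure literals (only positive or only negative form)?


Check each variable for pure literal status:
p: mixed (not pure)
q: pure positive
r: pure negative
Pure literal count = 2

2


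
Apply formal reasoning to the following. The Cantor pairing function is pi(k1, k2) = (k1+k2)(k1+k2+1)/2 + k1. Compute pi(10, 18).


k1 + k2 = 28
(k1+k2)(k1+k2+1)/2 = 28 * 29 / 2 = 406
pi = 406 + 10 = 416

416


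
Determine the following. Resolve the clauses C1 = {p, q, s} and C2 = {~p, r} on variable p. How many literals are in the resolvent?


Remove p from C1 and ~p from C2.
C1 remainder: {q, s}
C2 remainder: {r}
Union (resolvent): {q, r, s}
Resolvent has 3 literal(s).

3


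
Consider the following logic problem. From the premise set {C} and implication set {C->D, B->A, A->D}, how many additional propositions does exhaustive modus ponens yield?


Initial facts: {C}
Apply modus ponens to closure:
  C and C->D  =>  D
Final known: {C, D}
New propositions: {D}
Count = 1

1


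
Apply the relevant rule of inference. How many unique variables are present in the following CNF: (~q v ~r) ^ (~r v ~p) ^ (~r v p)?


Identify each variable that appears in the formula.
Variables found: p, q, r
Count = 3

3


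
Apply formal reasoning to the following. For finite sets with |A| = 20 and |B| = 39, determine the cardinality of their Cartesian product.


The Cartesian product A x B contains all ordered pairs (a, b).
|A x B| = |A| * |B| = 20 * 39 = 780

780


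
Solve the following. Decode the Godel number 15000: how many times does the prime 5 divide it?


Factorize 15000 by dividing by 5 repeatedly.
Division steps: 5 divides 15000 exactly 4 time(s).
Exponent of 5 = 4

4


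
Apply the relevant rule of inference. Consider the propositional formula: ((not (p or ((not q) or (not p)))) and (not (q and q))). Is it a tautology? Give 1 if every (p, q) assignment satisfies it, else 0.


Check all 4 assignments:
p=0, q=0: 0
p=0, q=1: 0
p=1, q=0: 0
p=1, q=1: 0
Satisfying count = 0/4.
Tautology iff count = 4: no.

0


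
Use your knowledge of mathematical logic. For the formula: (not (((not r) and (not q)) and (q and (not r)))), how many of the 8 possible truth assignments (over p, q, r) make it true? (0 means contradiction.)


Check all 8 assignments:
p=0, q=0, r=0: 1
p=0, q=0, r=1: 1
p=0, q=1, r=0: 1
p=0, q=1, r=1: 1
p=1, q=0, r=0: 1
p=1, q=0, r=1: 1
p=1, q=1, r=0: 1
p=1, q=1, r=1: 1
Count of True = 8

8


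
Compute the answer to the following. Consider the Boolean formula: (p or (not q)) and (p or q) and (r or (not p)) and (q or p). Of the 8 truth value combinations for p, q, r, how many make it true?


Evaluate all 8 assignments for p, q, r:
p=0, q=0, r=0: 0
p=0, q=0, r=1: 0
p=0, q=1, r=0: 0
p=0, q=1, r=1: 0
p=1, q=0, r=0: 0
p=1, q=0, r=1: 1
p=1, q=1, r=0: 0
p=1, q=1, r=1: 1
Satisfying count = 2

2


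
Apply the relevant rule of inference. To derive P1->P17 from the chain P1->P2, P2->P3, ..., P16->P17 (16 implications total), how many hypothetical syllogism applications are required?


With 16 implications in a chain connecting 17 propositions:
P1->P2, P2->P3, ..., P16->P17
Steps needed = (number of implications) - 1 = 16 - 1 = 15

15


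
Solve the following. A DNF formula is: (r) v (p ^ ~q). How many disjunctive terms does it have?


A DNF formula is a disjunction of terms (conjunctions).
Terms are separated by v.
Counting the disjuncts: 2 terms.

2


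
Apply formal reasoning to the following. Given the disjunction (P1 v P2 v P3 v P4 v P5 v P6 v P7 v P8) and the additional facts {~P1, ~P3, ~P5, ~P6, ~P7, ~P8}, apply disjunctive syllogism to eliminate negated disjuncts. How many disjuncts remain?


Original disjuncts (8): P1, P2, P3, P4, P5, P6, P7, P8
Negated (eliminate): ~P1, ~P3, ~P5, ~P6, ~P7, ~P8
Remaining disjuncts: P2, P4
Count = 8 - 6 = 2

2


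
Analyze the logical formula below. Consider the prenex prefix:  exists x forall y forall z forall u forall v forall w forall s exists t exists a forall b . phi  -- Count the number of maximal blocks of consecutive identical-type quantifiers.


Quantifier-type sequence: E A A A A A A E E A  (A=forall, E=exists)
Group into maximal same-type runs:
  Ex1 | Ax6 | Ex2 | Ax1
Number of blocks = 4

4


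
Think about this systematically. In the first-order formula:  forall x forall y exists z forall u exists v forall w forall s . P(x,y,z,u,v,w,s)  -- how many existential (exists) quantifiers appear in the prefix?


Quantifier prefix: forall x forall y exists z forall u exists v forall w forall s
Mark each quantifier type:
  U U E U E U U
Universal count = 5, Existential count = 2
Asked for existential (exists) quantifiers: 2

2


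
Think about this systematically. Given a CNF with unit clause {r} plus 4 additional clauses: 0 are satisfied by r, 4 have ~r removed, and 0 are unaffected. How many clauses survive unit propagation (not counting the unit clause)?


Satisfied (removed): 0
Shortened (remain): 4
Unchanged (remain): 0
Remaining = 4 + 0 = 4

4


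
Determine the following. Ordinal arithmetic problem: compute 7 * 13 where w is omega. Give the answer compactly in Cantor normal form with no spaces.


Compute 7 * 13.
Ordinal * is associative and left-distributive over +, but NOT commutative; for finite n>1, n*w = w but w*n stays w*n.
Both finite; ordinal * agrees with natural *: 7 * 13 = 91.
Result = 91

91


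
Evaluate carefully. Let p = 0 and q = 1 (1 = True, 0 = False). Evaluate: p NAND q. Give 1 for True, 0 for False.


p = 0, q = 1
Operation: p NAND q
Evaluate: 0 NAND 1 = 1

1


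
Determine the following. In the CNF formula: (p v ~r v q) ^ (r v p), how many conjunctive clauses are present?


A CNF formula is a conjunction of clauses.
Clauses are separated by ^.
Counting the conjuncts: 2 clauses.

2


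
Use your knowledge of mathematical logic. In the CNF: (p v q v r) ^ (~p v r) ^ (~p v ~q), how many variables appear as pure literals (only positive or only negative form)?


Check each variable for pure literal status:
p: mixed (not pure)
q: mixed (not pure)
r: pure positive
Pure literal count = 1

1


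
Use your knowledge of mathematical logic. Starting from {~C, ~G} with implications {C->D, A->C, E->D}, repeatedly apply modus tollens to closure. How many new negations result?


Initial negated facts: {~C, ~G}
Apply modus tollens to closure:
  ~C and A->C  =>  ~A
Final negated: {~A, ~C, ~G}
New negations: {~A}
Count = 1

1


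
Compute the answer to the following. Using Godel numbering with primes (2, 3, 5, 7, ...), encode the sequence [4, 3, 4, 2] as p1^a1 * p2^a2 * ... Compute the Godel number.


Encode each element as an exponent of the corresponding prime:
  2^4 = 16
  3^3 = 27
  5^4 = 625
  7^2 = 49
Product = 16 * 27 * 625 * 49 = 13230000

13230000


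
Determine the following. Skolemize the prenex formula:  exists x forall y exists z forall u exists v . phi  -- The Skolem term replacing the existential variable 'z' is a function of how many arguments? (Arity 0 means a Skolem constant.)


Quantifier prefix: exists x forall y exists z forall u exists v
'z' is existentially quantified at position 3.
Universal variables preceding it: y
Skolem function arity = 1

1


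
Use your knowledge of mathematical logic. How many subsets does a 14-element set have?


The power set of a set with n elements has 2^n elements.
|P(S)| = 2^14 = 16384

16384


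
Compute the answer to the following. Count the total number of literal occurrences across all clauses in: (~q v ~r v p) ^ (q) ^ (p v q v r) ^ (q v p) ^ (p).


Counting literals in each clause:
Clause 1: 3 literal(s)
Clause 2: 1 literal(s)
Clause 3: 3 literal(s)
Clause 4: 2 literal(s)
Clause 5: 1 literal(s)
Total = 10

10


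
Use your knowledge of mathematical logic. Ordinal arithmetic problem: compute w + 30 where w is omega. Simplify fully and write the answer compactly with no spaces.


Compute w + 30.
Ordinal + is associative but NOT commutative; for finite n>0, n + w = w but w + n stays w+n.
w + 30 is already in normal form (a successor ordinal beyond w).
Result = w+30

w+30


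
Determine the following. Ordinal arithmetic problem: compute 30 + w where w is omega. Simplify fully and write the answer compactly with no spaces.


Compute 30 + w.
Ordinal + is associative but NOT commutative; for finite n>0, n + w = w but w + n stays w+n.
Any finite left addend is absorbed by w on the right: 30 + w = w.
Result = w

w


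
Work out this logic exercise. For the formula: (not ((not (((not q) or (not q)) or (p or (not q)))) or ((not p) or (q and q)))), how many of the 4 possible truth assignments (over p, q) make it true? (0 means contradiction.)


Check all 4 assignments:
p=0, q=0: 0
p=0, q=1: 0
p=1, q=0: 1
p=1, q=1: 0
Count of True = 1

1
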